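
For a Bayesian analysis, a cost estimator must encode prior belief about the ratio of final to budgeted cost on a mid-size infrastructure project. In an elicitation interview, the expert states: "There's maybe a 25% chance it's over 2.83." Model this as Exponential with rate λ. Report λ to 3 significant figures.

λ ≈ 0.49

P(T > 2.83) = e^(−λ·2.83) = 0.25, so λ = −ln(0.25)/2.83 = 0.49.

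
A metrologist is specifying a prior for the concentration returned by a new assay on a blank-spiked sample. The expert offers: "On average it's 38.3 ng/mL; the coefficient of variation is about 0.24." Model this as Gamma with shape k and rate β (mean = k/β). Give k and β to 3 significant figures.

k ≈ 17.4, β ≈ 0.453

For Gamma(k, rate β): mean = k/β, variance = k/β², so CV = 1/√k.
CV = 0.24, hence k = 1/CV² = 17.4.
Then β = k/mean = 17.4/38.3 = 0.453.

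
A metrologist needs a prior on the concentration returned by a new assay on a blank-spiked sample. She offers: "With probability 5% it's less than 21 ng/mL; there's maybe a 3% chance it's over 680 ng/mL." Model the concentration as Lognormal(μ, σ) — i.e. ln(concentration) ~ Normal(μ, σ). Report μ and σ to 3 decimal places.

μ ≈ 4.667, σ ≈ 0.986

If T ~ Lognormal(μ,σ) then ln T ~ Normal(μ,σ), so the p-quantile of ln T is μ + z_p·σ.
ln(21) = 3.045 and ln(680) = 6.522; z_{0.05} = -1.645, z_{0.97} = 1.881.
σ = (6.522 − 3.045)/(1.881 − (-1.645)) = 0.986.
μ = 3.045 − (-1.645)·0.986 = 4.667.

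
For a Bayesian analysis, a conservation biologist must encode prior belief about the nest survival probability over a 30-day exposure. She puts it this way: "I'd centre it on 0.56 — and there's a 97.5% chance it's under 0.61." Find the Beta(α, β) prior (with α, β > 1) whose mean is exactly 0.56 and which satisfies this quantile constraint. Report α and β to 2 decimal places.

α ≈ 208.66, β ≈ 163.94

With mean 0.56 fixed, write α = 0.56s, β = 0.44s where s = α+β.
Need P(θ < 0.61) = 0.975 under Beta(0.56s, 0.44s). Normal approximation: (q−m)/√(m(1−m)/s) ≈ z_{0.975} = 1.96, so s ≈ 0.56·0.44·(1.96)²/(0.61−0.56)² = 378.6.
At s = 378.6: P(θ<0.61) ≈ 0.976. Adjusting to match 0.975 gives s ≈ 372.60.
So α = 0.56·372.60 ≈ 208.66, β = 0.44·372.60 ≈ 163.94.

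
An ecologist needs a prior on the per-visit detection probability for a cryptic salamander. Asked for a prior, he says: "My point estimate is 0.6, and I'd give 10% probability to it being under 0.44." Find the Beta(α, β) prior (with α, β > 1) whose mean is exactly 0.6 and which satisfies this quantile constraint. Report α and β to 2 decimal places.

α ≈ 9.35, β ≈ 6.24

With mean 0.6 fixed, write α = 0.6s, β = 0.4s where s = α+β.
Need P(θ < 0.44) = 0.1 under Beta(0.6s, 0.4s). Normal approximation: (q−m)/√(m(1−m)/s) ≈ z_{0.1} = -1.28, so s ≈ 0.6·0.4·(-1.28)²/(0.44−0.6)² = 15.4.
At s = 15.4: P(θ<0.44) ≈ 0.101. Adjusting to match 0.1 gives s ≈ 15.59.
So α = 0.6·15.59 ≈ 9.35, β = 0.4·15.59 ≈ 6.24.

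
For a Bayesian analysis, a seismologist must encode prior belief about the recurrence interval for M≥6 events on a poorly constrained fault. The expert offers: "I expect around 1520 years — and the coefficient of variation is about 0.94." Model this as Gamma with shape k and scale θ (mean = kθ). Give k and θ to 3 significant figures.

For Gamma(k, scale θ): mean = kθ, variance = kθ², so CV = 1/√k.
CV = 0.94, hence k = 1/CV² = 1.13.
Then θ = mean/k = 1520/1.13 = 1340.

k ≈ 1.13, θ ≈ 1340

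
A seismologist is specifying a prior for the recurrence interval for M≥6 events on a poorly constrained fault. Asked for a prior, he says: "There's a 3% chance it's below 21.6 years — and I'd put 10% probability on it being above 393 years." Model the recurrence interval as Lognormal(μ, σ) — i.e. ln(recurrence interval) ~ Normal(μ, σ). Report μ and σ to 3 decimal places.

If T ~ Lognormal(μ,σ) then ln T ~ Normal(μ,σ), so the p-quantile of ln T is μ + z_p·σ.
ln(21.6) = 3.073 and ln(393) = 5.974; z_{0.03} = -1.881, z_{0.9} = 1.282.
σ = (5.974 − 3.073)/(1.282 − (-1.881)) = 0.917.
μ = 3.073 − (-1.881)·0.917 = 4.798.

μ ≈ 4.798, σ ≈ 0.917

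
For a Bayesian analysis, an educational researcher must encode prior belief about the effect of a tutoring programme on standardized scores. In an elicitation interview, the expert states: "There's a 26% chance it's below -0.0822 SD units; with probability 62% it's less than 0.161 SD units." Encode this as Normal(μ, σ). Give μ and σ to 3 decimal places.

For Normal(μ,σ), the p-quantile is μ + z_p·σ. Here z_{0.26} = -0.6433, z_{0.62} = 0.3055.
So -0.0822 = μ − 0.6433σ and 0.161 = μ + 0.3055σ.
Subtracting: σ = (0.161 − -0.0822)/(0.3055 − (-0.6433)) = 0.256.
Then μ = -0.0822 − (-0.6433)·0.256 = 0.083.

μ = 0.083, σ = 0.256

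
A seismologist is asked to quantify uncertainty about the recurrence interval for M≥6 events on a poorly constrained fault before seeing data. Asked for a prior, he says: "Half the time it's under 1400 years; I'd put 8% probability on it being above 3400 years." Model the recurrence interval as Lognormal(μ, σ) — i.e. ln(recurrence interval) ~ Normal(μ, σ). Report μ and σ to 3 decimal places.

If T ~ Lognormal(μ,σ) then ln T ~ Normal(μ,σ), so the p-quantile of ln T is μ + z_p·σ.
ln(1400) = 7.244 and ln(3400) = 8.132; z_{0.5} = 0, z_{0.92} = 1.405.
σ = (8.132 − 7.244)/(1.405 − (0)) = 0.632.
μ = 7.244 − (0)·0.632 = 7.244.

μ ≈ 7.244, σ ≈ 0.632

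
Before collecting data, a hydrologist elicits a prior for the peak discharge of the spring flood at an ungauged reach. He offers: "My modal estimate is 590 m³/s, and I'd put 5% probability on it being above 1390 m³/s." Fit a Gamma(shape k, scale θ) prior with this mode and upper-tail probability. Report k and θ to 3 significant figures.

Gamma(k,θ) with k>1 has mode (k−1)θ, so θ = 590/(k−1).
Need P(X < 1390) = 0.95 with θ tied to k this way. Start at k = 2, θ = 590: P(X<1390) ≈ 0.682.
Too low — raise k to concentrate. Iterating converges to k ≈ 4.72.
Then θ = 590/(4.72−1) ≈ 159.

k ≈ 4.72, θ ≈ 159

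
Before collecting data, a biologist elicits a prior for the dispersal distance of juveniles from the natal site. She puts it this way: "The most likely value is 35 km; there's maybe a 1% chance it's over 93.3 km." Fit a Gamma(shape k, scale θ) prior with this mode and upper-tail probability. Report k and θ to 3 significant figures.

Gamma(k,θ) with k>1 has mode (k−1)θ, so θ = 35/(k−1).
Need P(X < 93.3) = 0.99 with θ tied to k this way. Start at k = 2, θ = 35: P(X<93.3) ≈ 0.745.
Too low — raise k to concentrate. Iterating converges to k ≈ 5.81.
Then θ = 35/(5.81−1) ≈ 7.27.

k ≈ 5.81, θ ≈ 7.27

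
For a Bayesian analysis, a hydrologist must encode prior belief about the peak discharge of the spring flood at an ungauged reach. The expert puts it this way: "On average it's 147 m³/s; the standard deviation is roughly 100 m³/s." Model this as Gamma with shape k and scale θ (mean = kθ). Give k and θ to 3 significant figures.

k ≈ 2.16, θ ≈ 68

For Gamma(k, scale θ): mean = kθ, variance = kθ², so CV = 1/√k.
CV = SD/mean = 100/147 = 0.6803, hence k = 1/CV² = 2.16.
Then θ = mean/k = 147/2.16 = 68.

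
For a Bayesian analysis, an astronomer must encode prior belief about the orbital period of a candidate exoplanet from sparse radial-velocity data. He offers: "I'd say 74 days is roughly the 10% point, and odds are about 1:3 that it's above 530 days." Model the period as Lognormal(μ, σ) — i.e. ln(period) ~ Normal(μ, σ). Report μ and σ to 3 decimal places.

If T ~ Lognormal(μ,σ) then ln T ~ Normal(μ,σ), so the p-quantile of ln T is μ + z_p·σ.
ln(74) = 4.304 and ln(530) = 6.273; z_{0.1} = -1.282, z_{0.75} = 0.6745.
σ = (6.273 − 4.304)/(0.6745 − (-1.282)) = 1.007.
μ = 4.304 − (-1.282)·1.007 = 5.594.

μ ≈ 5.594, σ ≈ 1.007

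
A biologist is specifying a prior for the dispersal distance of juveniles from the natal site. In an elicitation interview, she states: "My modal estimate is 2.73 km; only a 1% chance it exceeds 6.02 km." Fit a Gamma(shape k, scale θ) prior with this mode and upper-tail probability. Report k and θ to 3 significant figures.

k ≈ 8.71, θ ≈ 0.354

Gamma(k,θ) with k>1 has mode (k−1)θ, so θ = 2.73/(k−1).
Need P(X < 6.02) = 0.99 with θ tied to k this way. Start at k = 2, θ = 2.73: P(X<6.02) ≈ 0.647.
Too low — raise k to concentrate. Iterating converges to k ≈ 8.71.
Then θ = 2.73/(8.71−1) ≈ 0.354.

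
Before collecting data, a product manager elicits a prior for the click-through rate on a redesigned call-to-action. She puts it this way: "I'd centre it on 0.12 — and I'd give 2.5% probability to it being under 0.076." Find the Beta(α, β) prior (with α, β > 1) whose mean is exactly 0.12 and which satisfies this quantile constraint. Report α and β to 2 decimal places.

With mean 0.12 fixed, write α = 0.12s, β = 0.88s where s = α+β.
Need P(θ < 0.076) = 0.025 under Beta(0.12s, 0.88s). Normal approximation: (q−m)/√(m(1−m)/s) ≈ z_{0.025} = -1.96, so s ≈ 0.12·0.88·(-1.96)²/(0.076−0.12)² = 209.5.
At s = 209.5: P(θ<0.076) ≈ 0.015. Adjusting to match 0.025 gives s ≈ 172.48.
So α = 0.12·172.48 ≈ 20.70, β = 0.88·172.48 ≈ 151.78.

α ≈ 20.70, β ≈ 151.78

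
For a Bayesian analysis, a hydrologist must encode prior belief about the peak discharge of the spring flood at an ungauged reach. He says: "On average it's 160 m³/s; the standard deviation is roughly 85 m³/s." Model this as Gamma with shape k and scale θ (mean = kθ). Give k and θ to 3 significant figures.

For Gamma(k, scale θ): mean = kθ, variance = kθ², so CV = 1/√k.
CV = SD/mean = 85/160 = 0.5312, hence k = 1/CV² = 3.54.
Then θ = mean/k = 160/3.54 = 45.2.

k ≈ 3.54, θ ≈ 45.2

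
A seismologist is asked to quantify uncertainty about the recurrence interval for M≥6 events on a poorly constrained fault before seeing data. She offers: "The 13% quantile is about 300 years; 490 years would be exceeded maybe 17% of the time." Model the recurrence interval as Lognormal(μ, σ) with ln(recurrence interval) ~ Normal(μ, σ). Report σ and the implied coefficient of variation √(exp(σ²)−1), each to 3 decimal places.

If T ~ Lognormal(μ,σ) then ln T ~ Normal(μ,σ), so the p-quantile of ln T is μ + z_p·σ.
ln(300) = 5.704 and ln(490) = 6.194; z_{0.13} = -1.126, z_{0.83} = 0.9542.
σ = (6.194 − 5.704)/(0.9542 − (-1.126)) = 0.236.
μ = 5.704 − (-1.126)·0.236 = 5.969.
CV = √(exp(σ²)−1) = √(exp(0.0556)−1) = 0.239.

σ ≈ 0.236, CV ≈ 0.239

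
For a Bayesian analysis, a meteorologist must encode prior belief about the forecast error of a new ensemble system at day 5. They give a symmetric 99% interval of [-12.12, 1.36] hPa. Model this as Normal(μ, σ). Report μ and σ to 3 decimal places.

A symmetric 99% interval runs μ ± z·σ with z = 2.576.
Half-width = 6.74, so σ = 6.74/2.576 = 2.617.
μ is the interval midpoint, -5.380.

μ = -5.380, σ = 2.617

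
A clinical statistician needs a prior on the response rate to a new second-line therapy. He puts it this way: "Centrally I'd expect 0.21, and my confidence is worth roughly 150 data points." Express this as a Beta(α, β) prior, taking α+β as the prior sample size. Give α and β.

Under the effective-sample-size interpretation, Beta(α, β) has prior mean α/(α+β) and prior sample size α+β.
So α+β = 150 and α/(α+β) = 0.21, giving α = 0.21·150 = 31.5 and β = 150 − 31.5 = 118.5.

α = 31.5, β = 118.5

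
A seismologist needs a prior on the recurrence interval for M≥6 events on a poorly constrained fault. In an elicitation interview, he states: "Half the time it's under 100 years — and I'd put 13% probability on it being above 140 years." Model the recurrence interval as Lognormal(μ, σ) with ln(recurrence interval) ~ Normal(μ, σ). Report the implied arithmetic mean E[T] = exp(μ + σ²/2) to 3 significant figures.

If T ~ Lognormal(μ,σ) then ln T ~ Normal(μ,σ), so the p-quantile of ln T is μ + z_p·σ.
ln(100) = 4.605 and ln(140) = 4.942; z_{0.5} = 0, z_{0.87} = 1.126.
σ = (4.942 − 4.605)/(1.126 − (0)) = 0.299.
μ = 4.605 − (0)·0.299 = 4.605.
E[T] = exp(μ + σ²/2) = exp(4.605 + 0.0446) = 105 years.

E[T] ≈ 105 years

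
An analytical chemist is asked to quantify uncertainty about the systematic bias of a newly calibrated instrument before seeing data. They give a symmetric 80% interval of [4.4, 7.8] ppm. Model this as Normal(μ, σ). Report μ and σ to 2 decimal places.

A symmetric 80% interval runs μ ± z·σ with z = 1.282.
Half-width = 1.7, so σ = 1.7/1.282 = 1.33.
μ is the interval midpoint, 6.10.

μ = 6.10, σ = 1.33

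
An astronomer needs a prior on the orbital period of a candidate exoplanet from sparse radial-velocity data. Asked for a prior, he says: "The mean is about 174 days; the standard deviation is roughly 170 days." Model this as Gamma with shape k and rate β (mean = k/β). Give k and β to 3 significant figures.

k ≈ 1.05, β ≈ 0.00602

For Gamma(k, rate β): mean = k/β, variance = k/β², so CV = 1/√k.
CV = SD/mean = 170/174 = 0.977, hence k = 1/CV² = 1.05.
Then β = k/mean = 1.05/174 = 0.00602.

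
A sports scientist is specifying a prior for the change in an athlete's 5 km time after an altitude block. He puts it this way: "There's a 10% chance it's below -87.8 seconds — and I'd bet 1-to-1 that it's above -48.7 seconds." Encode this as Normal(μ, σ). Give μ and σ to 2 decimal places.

μ = -48.70, σ = 30.51

For Normal(μ,σ), the p-quantile is μ + z_p·σ. Here z_{0.1} = -1.282, z_{0.5} = 0.
So -87.8 = μ − 1.282σ and -48.7 = μ + 0σ.
Subtracting: σ = (-48.7 − -87.8)/(0 − (-1.282)) = 30.51.
Then μ = -87.8 − (-1.282)·30.51 = -48.70.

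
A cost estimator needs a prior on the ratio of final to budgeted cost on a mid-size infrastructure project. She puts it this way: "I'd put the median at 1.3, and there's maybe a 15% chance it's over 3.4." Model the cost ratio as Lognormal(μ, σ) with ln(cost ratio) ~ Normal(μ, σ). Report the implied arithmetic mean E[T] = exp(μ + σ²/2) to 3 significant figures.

E[T] ≈ 2

If T ~ Lognormal(μ,σ) then ln T ~ Normal(μ,σ), so the p-quantile of ln T is μ + z_p·σ.
ln(1.3) = 0.2624 and ln(3.4) = 1.224; z_{0.5} = 0, z_{0.85} = 1.036.
σ = (1.224 − 0.2624)/(1.036 − (0)) = 0.928.
μ = 0.2624 − (0)·0.928 = 0.262.
E[T] = exp(μ + σ²/2) = exp(0.262 + 0.4302) = 2.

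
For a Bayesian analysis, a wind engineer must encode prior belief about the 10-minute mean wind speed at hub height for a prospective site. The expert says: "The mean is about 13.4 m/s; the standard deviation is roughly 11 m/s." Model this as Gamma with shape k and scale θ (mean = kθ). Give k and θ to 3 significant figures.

k ≈ 1.48, θ ≈ 9.03

For Gamma(k, scale θ): mean = kθ, variance = kθ², so CV = 1/√k.
CV = SD/mean = 11/13.4 = 0.8209, hence k = 1/CV² = 1.48.
Then θ = mean/k = 13.4/1.48 = 9.03.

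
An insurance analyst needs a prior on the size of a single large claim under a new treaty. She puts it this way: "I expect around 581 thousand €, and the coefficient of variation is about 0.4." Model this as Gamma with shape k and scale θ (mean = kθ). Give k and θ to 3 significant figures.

For Gamma(k, scale θ): mean = kθ, variance = kθ², so CV = 1/√k.
CV = 0.4, hence k = 1/CV² = 6.25.
Then θ = mean/k = 581/6.25 = 93.

k ≈ 6.25, θ ≈ 93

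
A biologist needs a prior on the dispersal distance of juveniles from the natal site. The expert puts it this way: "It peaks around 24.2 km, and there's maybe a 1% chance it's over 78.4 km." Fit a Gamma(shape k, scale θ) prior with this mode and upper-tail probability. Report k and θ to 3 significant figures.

Gamma(k,θ) with k>1 has mode (k−1)θ, so θ = 24.2/(k−1).
Need P(X < 78.4) = 0.99 with θ tied to k this way. Start at k = 2, θ = 24.2: P(X<78.4) ≈ 0.834.
Too low — raise k to concentrate. Iterating converges to k ≈ 4.2.
Then θ = 24.2/(4.2−1) ≈ 7.57.

k ≈ 4.2, θ ≈ 7.57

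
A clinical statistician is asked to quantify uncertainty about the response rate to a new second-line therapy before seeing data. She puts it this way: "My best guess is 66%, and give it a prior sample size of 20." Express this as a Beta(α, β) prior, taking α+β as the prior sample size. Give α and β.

α = 13.2, β = 6.8

Under the effective-sample-size interpretation, Beta(α, β) has prior mean α/(α+β) and prior sample size α+β.
So α+β = 20 and α/(α+β) = 0.66, giving α = 0.66·20 = 13.2 and β = 20 − 13.2 = 6.8.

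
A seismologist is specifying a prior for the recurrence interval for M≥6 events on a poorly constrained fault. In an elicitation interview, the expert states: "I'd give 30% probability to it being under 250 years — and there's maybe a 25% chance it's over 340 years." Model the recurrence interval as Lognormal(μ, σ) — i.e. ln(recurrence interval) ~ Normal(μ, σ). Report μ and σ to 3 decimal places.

If T ~ Lognormal(μ,σ) then ln T ~ Normal(μ,σ), so the p-quantile of ln T is μ + z_p·σ.
ln(250) = 5.521 and ln(340) = 5.829; z_{0.3} = -0.5244, z_{0.75} = 0.6745.
σ = (5.829 − 5.521)/(0.6745 − (-0.5244)) = 0.256.
μ = 5.521 − (-0.5244)·0.256 = 5.656.

μ ≈ 5.656, σ ≈ 0.256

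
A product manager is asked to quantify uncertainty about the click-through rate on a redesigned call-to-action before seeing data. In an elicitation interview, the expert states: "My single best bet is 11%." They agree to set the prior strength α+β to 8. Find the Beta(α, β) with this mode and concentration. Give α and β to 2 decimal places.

α = 1.66, β = 6.34

For α,β > 1 the Beta mode is (α−1)/(α+β−2). With α+β = 8, the mode is (α−1)/6.
Set (α−1)/6 = 0.11 → α = 1 + 0.11·6 = 1.66.
β = 8 − α = 6.34.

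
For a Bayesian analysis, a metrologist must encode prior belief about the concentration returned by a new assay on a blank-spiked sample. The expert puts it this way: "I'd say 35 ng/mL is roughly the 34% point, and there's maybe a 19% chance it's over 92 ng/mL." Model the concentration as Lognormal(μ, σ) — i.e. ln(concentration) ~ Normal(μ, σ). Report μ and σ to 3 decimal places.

μ ≈ 3.864, σ ≈ 0.749

If T ~ Lognormal(μ,σ) then ln T ~ Normal(μ,σ), so the p-quantile of ln T is μ + z_p·σ.
ln(35) = 3.555 and ln(92) = 4.522; z_{0.34} = -0.4125, z_{0.81} = 0.8779.
σ = (4.522 − 3.555)/(0.8779 − (-0.4125)) = 0.749.
μ = 3.555 − (-0.4125)·0.749 = 3.864.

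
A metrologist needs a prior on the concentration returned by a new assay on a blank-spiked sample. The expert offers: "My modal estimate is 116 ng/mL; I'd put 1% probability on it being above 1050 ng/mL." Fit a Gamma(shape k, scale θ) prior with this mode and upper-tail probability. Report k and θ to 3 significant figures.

k ≈ 1.66, θ ≈ 175

Gamma(k,θ) with k>1 has mode (k−1)θ, so θ = 116/(k−1).
Need P(X < 1050) = 0.99 with θ tied to k this way. Start at k = 2, θ = 116: P(X<1050) ≈ 0.999.
Too high — lower k to spread out. Iterating converges to k ≈ 1.66.
Then θ = 116/(1.66−1) ≈ 175.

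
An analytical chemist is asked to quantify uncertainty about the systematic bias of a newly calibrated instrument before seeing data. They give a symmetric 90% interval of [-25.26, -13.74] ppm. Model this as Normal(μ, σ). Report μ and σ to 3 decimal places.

μ = -19.500, σ = 3.502

A symmetric 90% interval runs μ ± z·σ with z = 1.645.
Half-width = 5.76, so σ = 5.76/1.645 = 3.502.
μ is the interval midpoint, -19.500.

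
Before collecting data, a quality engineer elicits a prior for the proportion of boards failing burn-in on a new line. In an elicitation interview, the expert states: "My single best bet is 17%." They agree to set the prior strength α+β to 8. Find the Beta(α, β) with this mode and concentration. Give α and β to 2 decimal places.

For α,β > 1 the Beta mode is (α−1)/(α+β−2). With α+β = 8, the mode is (α−1)/6.
Set (α−1)/6 = 0.17 → α = 1 + 0.17·6 = 2.02.
β = 8 − α = 5.98.

α = 2.02, β = 5.98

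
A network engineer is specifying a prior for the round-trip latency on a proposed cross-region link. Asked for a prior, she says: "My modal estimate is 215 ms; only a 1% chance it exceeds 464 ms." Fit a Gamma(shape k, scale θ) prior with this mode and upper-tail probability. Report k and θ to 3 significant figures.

Gamma(k,θ) with k>1 has mode (k−1)θ, so θ = 215/(k−1).
Need P(X < 464) = 0.99 with θ tied to k this way. Start at k = 2, θ = 215: P(X<464) ≈ 0.635.
Too low — raise k to concentrate. Iterating converges to k ≈ 9.18.
Then θ = 215/(9.18−1) ≈ 26.3.

k ≈ 9.18, θ ≈ 26.3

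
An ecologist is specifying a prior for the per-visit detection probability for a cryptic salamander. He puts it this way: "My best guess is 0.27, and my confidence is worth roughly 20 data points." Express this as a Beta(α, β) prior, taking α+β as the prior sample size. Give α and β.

Under the effective-sample-size interpretation, Beta(α, β) has prior mean α/(α+β) and prior sample size α+β.
So α+β = 20 and α/(α+β) = 0.27, giving α = 0.27·20 = 5.4 and β = 20 − 5.4 = 14.6.

α = 5.4, β = 14.6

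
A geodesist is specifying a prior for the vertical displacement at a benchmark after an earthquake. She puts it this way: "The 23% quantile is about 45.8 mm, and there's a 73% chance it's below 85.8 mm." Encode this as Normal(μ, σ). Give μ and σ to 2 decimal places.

μ = 67.66, σ = 29.59

The p-quantile of Normal(μ,σ) is μ + z_p·σ, with z_{0.23} = -0.7388 and z_{0.73} = 0.6128.
Eliminate σ: μ = (z₂·x₁ − z₁·x₂)/(z₂ − z₁) = (0.6128·45.8 − (-0.7388)·85.8)/1.352 = 67.66.
Then σ = (x₂ − x₁)/(z₂ − z₁) = (85.8 − 45.8)/1.352 = 29.59.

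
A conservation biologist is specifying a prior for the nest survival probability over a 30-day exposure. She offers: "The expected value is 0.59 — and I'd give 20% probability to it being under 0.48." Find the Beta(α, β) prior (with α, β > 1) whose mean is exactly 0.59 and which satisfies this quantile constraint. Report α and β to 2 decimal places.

With mean 0.59 fixed, write α = 0.59s, β = 0.41s where s = α+β.
Need P(θ < 0.48) = 0.2 under Beta(0.59s, 0.41s). Normal approximation: (q−m)/√(m(1−m)/s) ≈ z_{0.2} = -0.842, so s ≈ 0.59·0.41·(-0.842)²/(0.48−0.59)² = 14.2.
At s = 14.2: P(θ<0.48) ≈ 0.198. Adjusting to match 0.2 gives s ≈ 13.96.
So α = 0.59·13.96 ≈ 8.23, β = 0.41·13.96 ≈ 5.72.

α ≈ 8.23, β ≈ 5.72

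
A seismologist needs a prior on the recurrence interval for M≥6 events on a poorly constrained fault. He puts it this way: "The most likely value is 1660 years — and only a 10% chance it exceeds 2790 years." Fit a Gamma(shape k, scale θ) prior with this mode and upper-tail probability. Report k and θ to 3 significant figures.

k ≈ 8.01, θ ≈ 237

Gamma(k,θ) with k>1 has mode (k−1)θ, so θ = 1660/(k−1).
Need P(X < 2790) = 0.9 with θ tied to k this way. Start at k = 2, θ = 1660: P(X<2790) ≈ 0.501.
Too low — raise k to concentrate. Iterating converges to k ≈ 8.01.
Then θ = 1660/(8.01−1) ≈ 237.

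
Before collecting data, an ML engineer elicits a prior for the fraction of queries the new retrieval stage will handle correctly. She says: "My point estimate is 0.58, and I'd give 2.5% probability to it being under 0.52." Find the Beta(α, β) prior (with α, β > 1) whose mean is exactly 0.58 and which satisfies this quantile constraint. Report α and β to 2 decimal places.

With mean 0.58 fixed, write α = 0.58s, β = 0.42s where s = α+β.
Need P(θ < 0.52) = 0.025 under Beta(0.58s, 0.42s). Normal approximation: (q−m)/√(m(1−m)/s) ≈ z_{0.025} = -1.96, so s ≈ 0.58·0.42·(-1.96)²/(0.52−0.58)² = 259.9.
At s = 259.9: P(θ<0.52) ≈ 0.026. Adjusting to match 0.025 gives s ≈ 263.55.
So α = 0.58·263.55 ≈ 152.86, β = 0.42·263.55 ≈ 110.69.

α ≈ 152.86, β ≈ 110.69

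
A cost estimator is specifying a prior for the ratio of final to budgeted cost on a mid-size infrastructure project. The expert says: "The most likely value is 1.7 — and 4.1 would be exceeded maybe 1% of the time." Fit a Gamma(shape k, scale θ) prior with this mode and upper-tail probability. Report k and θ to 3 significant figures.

k ≈ 7.1, θ ≈ 0.279

Gamma(k,θ) with k>1 has mode (k−1)θ, so θ = 1.7/(k−1).
Need P(X < 4.1) = 0.99 with θ tied to k this way. Start at k = 2, θ = 1.7: P(X<4.1) ≈ 0.694.
Too low — raise k to concentrate. Iterating converges to k ≈ 7.1.
Then θ = 1.7/(7.1−1) ≈ 0.279.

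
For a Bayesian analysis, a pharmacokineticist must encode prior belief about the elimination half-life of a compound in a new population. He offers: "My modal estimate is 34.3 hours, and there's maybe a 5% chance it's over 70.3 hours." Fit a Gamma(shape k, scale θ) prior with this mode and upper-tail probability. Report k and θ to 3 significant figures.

k ≈ 6.37, θ ≈ 6.38

Gamma(k,θ) with k>1 has mode (k−1)θ, so θ = 34.3/(k−1).
Need P(X < 70.3) = 0.95 with θ tied to k this way. Start at k = 2, θ = 34.3: P(X<70.3) ≈ 0.607.
Too low — raise k to concentrate. Iterating converges to k ≈ 6.37.
Then θ = 34.3/(6.37−1) ≈ 6.38.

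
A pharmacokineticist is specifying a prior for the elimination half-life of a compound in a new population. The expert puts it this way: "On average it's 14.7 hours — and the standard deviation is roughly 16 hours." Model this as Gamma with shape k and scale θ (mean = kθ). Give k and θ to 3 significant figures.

For Gamma(k, scale θ): mean = kθ, variance = kθ², so CV = 1/√k.
CV = SD/mean = 16/14.7 = 1.088, hence k = 1/CV² = 0.844.
Then θ = mean/k = 14.7/0.844 = 17.4.

k ≈ 0.844, θ ≈ 17.4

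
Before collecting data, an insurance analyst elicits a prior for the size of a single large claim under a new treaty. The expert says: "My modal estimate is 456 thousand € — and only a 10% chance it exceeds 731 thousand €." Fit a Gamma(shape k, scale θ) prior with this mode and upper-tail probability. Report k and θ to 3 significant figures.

Gamma(k,θ) with k>1 has mode (k−1)θ, so θ = 456/(k−1).
Need P(X < 731) = 0.9 with θ tied to k this way. Start at k = 2, θ = 456: P(X<731) ≈ 0.476.
Too low — raise k to concentrate. Iterating converges to k ≈ 9.44.
Then θ = 456/(9.44−1) ≈ 54.

k ≈ 9.44, θ ≈ 54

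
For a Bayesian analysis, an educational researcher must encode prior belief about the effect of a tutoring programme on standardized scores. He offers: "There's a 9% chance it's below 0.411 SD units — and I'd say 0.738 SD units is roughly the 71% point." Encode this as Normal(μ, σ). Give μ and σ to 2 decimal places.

μ = 0.64, σ = 0.17

For Normal(μ,σ), the p-quantile is μ + z_p·σ. Here z_{0.09} = -1.341, z_{0.71} = 0.5534.
So 0.411 = μ − 1.341σ and 0.738 = μ + 0.5534σ.
Subtracting: σ = (0.738 − 0.411)/(0.5534 − (-1.341)) = 0.17.
Then μ = 0.411 − (-1.341)·0.17 = 0.64.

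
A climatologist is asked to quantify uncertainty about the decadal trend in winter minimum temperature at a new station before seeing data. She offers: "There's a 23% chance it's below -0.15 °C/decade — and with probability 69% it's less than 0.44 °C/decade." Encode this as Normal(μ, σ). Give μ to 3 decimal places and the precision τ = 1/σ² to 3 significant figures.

μ = 0.203, τ = 4.38

The p-quantile of Normal(μ,σ) is μ + z_p·σ, with z_{0.23} = -0.7388 and z_{0.69} = 0.4959.
Eliminate σ: μ = (z₂·x₁ − z₁·x₂)/(z₂ − z₁) = (0.4959·-0.15 − (-0.7388)·0.44)/1.235 = 0.203.
Then σ = (x₂ − x₁)/(z₂ − z₁) = (0.44 − -0.15)/1.235 = 0.478.
Precision τ = 1/σ² = 1/0.4778² = 4.38.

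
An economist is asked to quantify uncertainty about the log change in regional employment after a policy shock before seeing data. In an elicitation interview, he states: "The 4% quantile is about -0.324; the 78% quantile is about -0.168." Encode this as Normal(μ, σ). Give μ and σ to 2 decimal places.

μ = -0.22, σ = 0.06

The p-quantile of Normal(μ,σ) is μ + z_p·σ, with z_{0.04} = -1.751 and z_{0.78} = 0.7722.
Eliminate σ: μ = (z₂·x₁ − z₁·x₂)/(z₂ − z₁) = (0.7722·-0.324 − (-1.751)·-0.168)/2.523 = -0.22.
Then σ = (x₂ − x₁)/(z₂ − z₁) = (-0.168 − -0.324)/2.523 = 0.06.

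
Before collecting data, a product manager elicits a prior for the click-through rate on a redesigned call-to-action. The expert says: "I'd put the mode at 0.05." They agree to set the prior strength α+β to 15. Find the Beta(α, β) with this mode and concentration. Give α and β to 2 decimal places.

For α,β > 1 the Beta mode is (α−1)/(α+β−2). With α+β = 15, the mode is (α−1)/13.
Set (α−1)/13 = 0.05 → α = 1 + 0.05·13 = 1.65.
β = 15 − α = 13.35.

α = 1.65, β = 13.35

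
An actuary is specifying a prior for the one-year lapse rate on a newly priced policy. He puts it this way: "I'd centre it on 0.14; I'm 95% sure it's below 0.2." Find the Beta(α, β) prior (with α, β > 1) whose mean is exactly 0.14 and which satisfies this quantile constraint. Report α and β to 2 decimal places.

α ≈ 14.29, β ≈ 87.77

With mean 0.14 fixed, write α = 0.14s, β = 0.86s where s = α+β.
Need P(θ < 0.2) = 0.95 under Beta(0.14s, 0.86s). Normal approximation: (q−m)/√(m(1−m)/s) ≈ z_{0.95} = 1.64, so s ≈ 0.14·0.86·(1.64)²/(0.2−0.14)² = 90.5.
At s = 90.5: P(θ<0.2) ≈ 0.940. Adjusting to match 0.95 gives s ≈ 102.06.
So α = 0.14·102.06 ≈ 14.29, β = 0.86·102.06 ≈ 87.77.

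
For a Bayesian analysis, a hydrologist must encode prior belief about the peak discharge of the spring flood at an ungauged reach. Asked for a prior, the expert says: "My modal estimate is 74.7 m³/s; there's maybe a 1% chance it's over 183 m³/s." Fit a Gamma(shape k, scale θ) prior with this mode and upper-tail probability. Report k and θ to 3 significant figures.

k ≈ 6.87, θ ≈ 12.7

Gamma(k,θ) with k>1 has mode (k−1)θ, so θ = 74.7/(k−1).
Need P(X < 183) = 0.99 with θ tied to k this way. Start at k = 2, θ = 74.7: P(X<183) ≈ 0.702.
Too low — raise k to concentrate. Iterating converges to k ≈ 6.87.
Then θ = 74.7/(6.87−1) ≈ 12.7.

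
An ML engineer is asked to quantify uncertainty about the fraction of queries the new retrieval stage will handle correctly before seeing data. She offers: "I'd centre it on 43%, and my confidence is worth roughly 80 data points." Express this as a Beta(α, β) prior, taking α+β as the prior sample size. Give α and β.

α = 34.4, β = 45.6

Under the effective-sample-size interpretation, Beta(α, β) has prior mean α/(α+β) and prior sample size α+β.
So α+β = 80 and α/(α+β) = 0.43, giving α = 0.43·80 = 34.4 and β = 80 − 34.4 = 45.6.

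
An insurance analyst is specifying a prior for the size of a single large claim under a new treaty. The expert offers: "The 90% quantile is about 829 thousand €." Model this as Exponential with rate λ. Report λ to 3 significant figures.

λ ≈ 0.00278

P(T < 829.0) = 1 − e^(−λ·829.0) = 0.9, so λ = −ln(1−0.9)/829.0 = −ln(0.1)/829.0 = 0.00278.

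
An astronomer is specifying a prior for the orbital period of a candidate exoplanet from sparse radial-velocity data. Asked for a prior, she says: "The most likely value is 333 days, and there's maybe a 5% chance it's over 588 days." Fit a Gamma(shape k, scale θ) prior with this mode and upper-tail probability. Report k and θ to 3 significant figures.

Gamma(k,θ) with k>1 has mode (k−1)θ, so θ = 333/(k−1).
Need P(X < 588) = 0.95 with θ tied to k this way. Start at k = 2, θ = 333: P(X<588) ≈ 0.527.
Too low — raise k to concentrate. Iterating converges to k ≈ 9.63.
Then θ = 333/(9.63−1) ≈ 38.6.

k ≈ 9.63, θ ≈ 38.6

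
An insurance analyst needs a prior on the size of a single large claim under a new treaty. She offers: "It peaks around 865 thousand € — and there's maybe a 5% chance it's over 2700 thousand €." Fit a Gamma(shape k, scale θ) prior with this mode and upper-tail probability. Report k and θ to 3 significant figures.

Gamma(k,θ) with k>1 has mode (k−1)θ, so θ = 865/(k−1).
Need P(X < 2700) = 0.95 with θ tied to k this way. Start at k = 2, θ = 865: P(X<2700) ≈ 0.818.
Too low — raise k to concentrate. Iterating converges to k ≈ 3.03.
Then θ = 865/(3.03−1) ≈ 426.

k ≈ 3.03, θ ≈ 426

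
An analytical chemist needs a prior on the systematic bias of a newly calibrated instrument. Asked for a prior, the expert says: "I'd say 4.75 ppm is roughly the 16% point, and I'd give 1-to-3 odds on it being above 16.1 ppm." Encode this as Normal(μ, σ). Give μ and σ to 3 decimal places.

The p-quantile of Normal(μ,σ) is μ + z_p·σ, with z_{0.16} = -0.9945 and z_{0.75} = 0.6745.
Eliminate σ: μ = (z₂·x₁ − z₁·x₂)/(z₂ − z₁) = (0.6745·4.75 − (-0.9945)·16.1)/1.669 = 11.513.
Then σ = (x₂ − x₁)/(z₂ − z₁) = (16.1 − 4.75)/1.669 = 6.801.

μ = 11.513, σ = 6.801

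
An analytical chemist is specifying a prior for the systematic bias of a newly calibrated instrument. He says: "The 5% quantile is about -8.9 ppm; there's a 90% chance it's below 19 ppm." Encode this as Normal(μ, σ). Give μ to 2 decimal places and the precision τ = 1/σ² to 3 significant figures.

μ = 6.78, τ = 0.011

For Normal(μ,σ), the p-quantile is μ + z_p·σ. Here z_{0.05} = -1.645, z_{0.9} = 1.282.
So -8.9 = μ − 1.645σ and 19 = μ + 1.282σ.
Subtracting: σ = (19 − -8.9)/(1.282 − (-1.645)) = 9.53.
Then μ = -8.9 − (-1.645)·9.53 = 6.78.
Precision τ = 1/σ² = 1/9.534² = 0.011.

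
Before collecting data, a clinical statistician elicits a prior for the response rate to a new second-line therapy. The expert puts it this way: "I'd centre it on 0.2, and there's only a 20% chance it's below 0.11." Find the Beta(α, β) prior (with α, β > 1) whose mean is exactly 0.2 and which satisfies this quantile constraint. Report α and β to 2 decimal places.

α ≈ 2.89, β ≈ 11.55

With mean 0.2 fixed, write α = 0.2s, β = 0.8s where s = α+β.
Need P(θ < 0.11) = 0.2 under Beta(0.2s, 0.8s). Normal approximation: (q−m)/√(m(1−m)/s) ≈ z_{0.2} = -0.842, so s ≈ 0.2·0.8·(-0.842)²/(0.11−0.2)² = 14.0.
At s = 14.0: P(θ<0.11) ≈ 0.205. Adjusting to match 0.2 gives s ≈ 14.44.
So α = 0.2·14.44 ≈ 2.89, β = 0.8·14.44 ≈ 11.55.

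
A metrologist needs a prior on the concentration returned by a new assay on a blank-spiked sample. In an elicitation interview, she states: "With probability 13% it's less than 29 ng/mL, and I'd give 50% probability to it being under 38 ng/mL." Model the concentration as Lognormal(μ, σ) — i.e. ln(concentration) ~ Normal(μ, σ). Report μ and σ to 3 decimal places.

If T ~ Lognormal(μ,σ) then ln T ~ Normal(μ,σ), so the p-quantile of ln T is μ + z_p·σ.
ln(29) = 3.367 and ln(38) = 3.638; z_{0.13} = -1.126, z_{0.5} = 0.
σ = (3.638 − 3.367)/(0 − (-1.126)) = 0.240.
μ = 3.367 − (-1.126)·0.240 = 3.638.

μ ≈ 3.638, σ ≈ 0.240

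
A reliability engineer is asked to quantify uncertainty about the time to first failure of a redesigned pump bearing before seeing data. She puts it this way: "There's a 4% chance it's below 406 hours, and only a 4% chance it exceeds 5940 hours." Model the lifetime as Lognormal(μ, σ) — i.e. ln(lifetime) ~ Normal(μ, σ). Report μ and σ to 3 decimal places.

μ ≈ 7.348, σ ≈ 0.766

If T ~ Lognormal(μ,σ) then ln T ~ Normal(μ,σ), so the p-quantile of ln T is μ + z_p·σ.
ln(406) = 6.006 and ln(5940) = 8.689; z_{0.04} = -1.751, z_{0.96} = 1.751.
σ = (8.689 − 6.006)/(1.751 − (-1.751)) = 0.766.
μ = 6.006 − (-1.751)·0.766 = 7.348.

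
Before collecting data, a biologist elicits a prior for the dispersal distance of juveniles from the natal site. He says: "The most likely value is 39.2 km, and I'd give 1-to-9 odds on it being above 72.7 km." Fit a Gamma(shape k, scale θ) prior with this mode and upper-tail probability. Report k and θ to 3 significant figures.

Gamma(k,θ) with k>1 has mode (k−1)θ, so θ = 39.2/(k−1).
Need P(X < 72.7) = 0.9 with θ tied to k this way. Start at k = 2, θ = 39.2: P(X<72.7) ≈ 0.553.
Too low — raise k to concentrate. Iterating converges to k ≈ 6.
Then θ = 39.2/(6−1) ≈ 7.84.

k ≈ 6, θ ≈ 7.84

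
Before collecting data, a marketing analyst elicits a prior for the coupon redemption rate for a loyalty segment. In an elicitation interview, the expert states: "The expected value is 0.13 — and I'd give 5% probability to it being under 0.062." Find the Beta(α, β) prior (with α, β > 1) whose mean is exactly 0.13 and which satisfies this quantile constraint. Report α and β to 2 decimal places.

With mean 0.13 fixed, write α = 0.13s, β = 0.87s where s = α+β.
Need P(θ < 0.062) = 0.05 under Beta(0.13s, 0.87s). Normal approximation: (q−m)/√(m(1−m)/s) ≈ z_{0.05} = -1.64, so s ≈ 0.13·0.87·(-1.64)²/(0.062−0.13)² = 66.2.
At s = 66.2: P(θ<0.062) ≈ 0.028. Adjusting to match 0.05 gives s ≈ 50.40.
So α = 0.13·50.40 ≈ 6.55, β = 0.87·50.40 ≈ 43.84.

α ≈ 6.55, β ≈ 43.84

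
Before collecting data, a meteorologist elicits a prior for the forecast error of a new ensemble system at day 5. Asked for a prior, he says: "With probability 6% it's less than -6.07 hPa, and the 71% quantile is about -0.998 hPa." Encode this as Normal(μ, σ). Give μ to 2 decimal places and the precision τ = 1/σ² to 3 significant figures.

μ = -2.33, τ = 0.173

For Normal(μ,σ), the p-quantile is μ + z_p·σ. Here z_{0.06} = -1.555, z_{0.71} = 0.5534.
So -6.07 = μ − 1.555σ and -0.998 = μ + 0.5534σ.
Subtracting: σ = (-0.998 − -6.07)/(0.5534 − (-1.555)) = 2.41.
Then μ = -6.07 − (-1.555)·2.41 = -2.33.
Precision τ = 1/σ² = 1/2.406² = 0.173.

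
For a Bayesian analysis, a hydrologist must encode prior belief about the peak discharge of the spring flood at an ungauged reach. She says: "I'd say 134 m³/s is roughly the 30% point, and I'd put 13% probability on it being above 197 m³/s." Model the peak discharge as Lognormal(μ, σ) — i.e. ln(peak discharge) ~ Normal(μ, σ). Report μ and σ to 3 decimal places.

If T ~ Lognormal(μ,σ) then ln T ~ Normal(μ,σ), so the p-quantile of ln T is μ + z_p·σ.
ln(134) = 4.898 and ln(197) = 5.283; z_{0.3} = -0.5244, z_{0.87} = 1.126.
σ = (5.283 − 4.898)/(1.126 − (-0.5244)) = 0.233.
μ = 4.898 − (-0.5244)·0.233 = 5.020.

μ ≈ 5.020, σ ≈ 0.233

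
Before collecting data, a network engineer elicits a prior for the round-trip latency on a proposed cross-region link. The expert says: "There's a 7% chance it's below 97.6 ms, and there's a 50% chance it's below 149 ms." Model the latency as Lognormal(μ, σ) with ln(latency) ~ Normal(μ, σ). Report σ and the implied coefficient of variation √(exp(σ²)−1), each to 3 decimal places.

If T ~ Lognormal(μ,σ) then ln T ~ Normal(μ,σ), so the p-quantile of ln T is μ + z_p·σ.
ln(97.6) = 4.581 and ln(149) = 5.004; z_{0.07} = -1.476, z_{0.5} = 0.
σ = (5.004 − 4.581)/(0 − (-1.476)) = 0.287.
μ = 4.581 − (-1.476)·0.287 = 5.004.
CV = √(exp(σ²)−1) = √(exp(0.0822)−1) = 0.293.

σ ≈ 0.287, CV ≈ 0.293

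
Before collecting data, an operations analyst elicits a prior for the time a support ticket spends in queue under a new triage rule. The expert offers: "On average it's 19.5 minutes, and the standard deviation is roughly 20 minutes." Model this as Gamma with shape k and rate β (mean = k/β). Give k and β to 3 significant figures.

k ≈ 0.951, β ≈ 0.0487

For Gamma(k, rate β): mean = k/β, variance = k/β², so CV = 1/√k.
CV = SD/mean = 20/19.5 = 1.026, hence k = 1/CV² = 0.951.
Then β = k/mean = 0.951/19.5 = 0.0487.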